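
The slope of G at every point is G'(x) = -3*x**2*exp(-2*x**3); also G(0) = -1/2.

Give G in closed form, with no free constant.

G(x) = (1 - 2*exp(2*x**3))*exp(-2*x**3)/2

The substitution u = -2*x**3 works: G'(x) is exactly (dG/du)*(du/dx) for that inner function.
A general antiderivative is exp(-2*x**3)/2 + C.
The condition gives C = -1/2 - (1/2) = -1.
So G(x) = (1 - 2*exp(2*x**3))*exp(-2*x**3)/2.
Check: d/dx[(1 - 2*exp(2*x**3))*exp(-2*x**3)/2] = -3*x**2*exp(-2*x**3) = G'(x).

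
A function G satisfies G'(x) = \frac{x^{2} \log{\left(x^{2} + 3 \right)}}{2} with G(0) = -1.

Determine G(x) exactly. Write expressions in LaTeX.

Differentiate the proposed G(x) back; it has to land on the given G'(x).
A general antiderivative is \frac{x^{3} \log{\left(x^{2} + 3 \right)}}{6} - \frac{x^{3}}{9} + x - \sqrt{3} \operatorname{atan}{\left(\frac{\sqrt{3} x}{3} \right)} + C.
The condition gives C = -1 - (0) = -1.
So G(x) = \frac{3 x^{3} \log{\left(x^{2} + 3 \right)} - 2 x^{3} + 18 x - 18 \sqrt{3} \operatorname{atan}{\left(\frac{\sqrt{3} x}{3} \right)} - 18}{18}.
Check: d/dx[\frac{3 x^{3} \log{\left(x^{2} + 3 \right)} - 2 x^{3} + 18 x - 18 \sqrt{3} \operatorname{atan}{\left(\frac{\sqrt{3} x}{3} \right)} - 18}{18}] = \frac{x^{2} \log{\left(x^{2} + 3 \right)}}{2} = G'(x).

G(x) = \frac{3 x^{3} \log{\left(x^{2} + 3 \right)} - 2 x^{3} + 18 x - 18 \sqrt{3} \operatorname{atan}{\left(\frac{\sqrt{3} x}{3} \right)} - 18}{18}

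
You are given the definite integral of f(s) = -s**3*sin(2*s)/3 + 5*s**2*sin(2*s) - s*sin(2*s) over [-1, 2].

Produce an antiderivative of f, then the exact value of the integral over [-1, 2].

Antiderivative: F(s) = s**3*cos(2*s)/6 - s**2*sin(2*s)/4 - 5*s**2*cos(2*s)/2 + 5*s*sin(2*s)/2 + s*cos(2*s)/4 - sin(2*s)/8 + 5*cos(2*s)/4; value = 31*sin(4)/8 - 23*sin(2)/8 + 5*cos(2)/3 - 83*cos(4)/12

The integrand splits into summands that can be handled one at a time.
F(s) = s**3*cos(2*s)/6 - s**2*sin(2*s)/4 - 5*s**2*cos(2*s)/2 + 5*s*sin(2*s)/2 + s*cos(2*s)/4 - sin(2*s)/8 + 5*cos(2*s)/4 is an antiderivative of f.
Check: d/ds[s**3*cos(2*s)/6 - s**2*sin(2*s)/4 - 5*s**2*cos(2*s)/2 + 5*s*sin(2*s)/2 + s*cos(2*s)/4 - sin(2*s)/8 + 5*cos(2*s)/4] = -s**3*sin(2*s)/3 + 5*s**2*sin(2*s) - s*sin(2*s) = f(s).
F(2) = 31*sin(4)/8 - 83*cos(4)/12; F(-1) = -5*cos(2)/3 + 23*sin(2)/8.
Integral = F(2) - F(-1) = 31*sin(4)/8 - 23*sin(2)/8 + 5*cos(2)/3 - 83*cos(4)/12.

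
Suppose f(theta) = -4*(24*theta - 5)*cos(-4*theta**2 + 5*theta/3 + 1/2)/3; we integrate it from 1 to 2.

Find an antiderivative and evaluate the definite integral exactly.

Antiderivative: F(theta) = 4*sin(-4*theta**2 + 5*theta/3 + 1/2); value = -4*sin(73/6) + 4*sin(11/6)

f matches the chain-rule pattern g'(h)*h' with inner function h(theta) = -4*theta**2 + 5*theta/3 + 1/2; substituting u = h(theta) collapses the integral.
F(theta) = 4*sin(-4*theta**2 + 5*theta/3 + 1/2) is an antiderivative of f.
Check: d/dtheta[4*sin(-4*theta**2 + 5*theta/3 + 1/2)] = -32*theta*cos(-4*theta**2 + 5*theta/3 + 1/2) + 20*cos(-4*theta**2 + 5*theta/3 + 1/2)/3, which equals f(theta).
F(2) = -4*sin(73/6); F(1) = -4*sin(11/6).
Integral = F(2) - F(1) = -4*sin(73/6) + 4*sin(11/6).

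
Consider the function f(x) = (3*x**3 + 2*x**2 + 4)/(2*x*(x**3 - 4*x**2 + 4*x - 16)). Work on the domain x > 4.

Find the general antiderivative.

Factor the denominator (2*x*(x - 4)*(x**2 + 4)) and decompose: f = (2*x + 13)/(10*(x**2 + 4)) + 57/(40*(x - 4)) - 1/(8*x); each piece integrates to a log, atan, or power term.
Check: d/dx[-log(x)/8 + 57*log(x - 4)/40 + log(x**2 + 4)/10 + 13*atan(x/2)/20] = (3*x**3 + 2*x**2 + 4)/(2*x**4 - 8*x**3 + 8*x**2 - 32*x), which equals f(x).

F(x) = -log(x)/8 + 57*log(x - 4)/40 + log(x**2 + 4)/10 + 13*atan(x/2)/20 + C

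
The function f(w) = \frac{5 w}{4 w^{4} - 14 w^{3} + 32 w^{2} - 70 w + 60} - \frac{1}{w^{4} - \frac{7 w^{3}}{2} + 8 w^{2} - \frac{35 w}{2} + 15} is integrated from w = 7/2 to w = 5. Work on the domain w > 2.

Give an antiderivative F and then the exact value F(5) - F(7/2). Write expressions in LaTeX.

Antiderivative: F(w) = \frac{\log{\left(w - 2 \right)}}{3} - \frac{7 \log{\left(w - \frac{3}{2} \right)}}{29} - \frac{4 \log{\left(w^{2} + 5 \right)}}{87} - \frac{53 \sqrt{5} \operatorname{atan}{\left(\frac{\sqrt{5} w}{5} \right)}}{870}; value = - \frac{7 \log{\left(\frac{7}{2} \right)}}{29} - \frac{53 \sqrt{5} \operatorname{atan}{\left(\sqrt{5} \right)}}{870} - \frac{4 \log{\left(30 \right)}}{87} - \frac{\log{\left(\frac{3}{2} \right)}}{3} + \frac{4 \log{\left(\frac{69}{4} \right)}}{87} + \frac{53 \sqrt{5} \operatorname{atan}{\left(\frac{7 \sqrt{5}}{10} \right)}}{870} + \frac{7 \log{\left(2 \right)}}{29} + \frac{\log{\left(3 \right)}}{3}

Factor the denominator (2 \left(w - 2\right) \left(2 w - 3\right) \left(w^{2} + 5\right)) and decompose: f = - \frac{16 w + 53}{174 \left(w^{2} + 5\right)} - \frac{14}{29 \left(2 w - 3\right)} + \frac{1}{3 \left(w - 2\right)}; each piece integrates to a log, atan, or power term.
F(w) = \frac{\log{\left(w - 2 \right)}}{3} - \frac{7 \log{\left(w - \frac{3}{2} \right)}}{29} - \frac{4 \log{\left(w^{2} + 5 \right)}}{87} - \frac{53 \sqrt{5} \operatorname{atan}{\left(\frac{\sqrt{5} w}{5} \right)}}{870} is an antiderivative of f.
Check: d/dw[\frac{\log{\left(w - 2 \right)}}{3} - \frac{7 \log{\left(w - \frac{3}{2} \right)}}{29} - \frac{4 \log{\left(w^{2} + 5 \right)}}{87} - \frac{53 \sqrt{5} \operatorname{atan}{\left(\frac{\sqrt{5} w}{5} \right)}}{870}] = \frac{5 w - 4}{4 w^{4} - 14 w^{3} + 32 w^{2} - 70 w + 60}, which equals f(w).
F(5) = - \frac{7 \log{\left(\frac{7}{2} \right)}}{29} - \frac{53 \sqrt{5} \operatorname{atan}{\left(\sqrt{5} \right)}}{870} - \frac{4 \log{\left(30 \right)}}{87} + \frac{\log{\left(3 \right)}}{3}; F(7/2) = - \frac{7 \log{\left(2 \right)}}{29} - \frac{53 \sqrt{5} \operatorname{atan}{\left(\frac{7 \sqrt{5}}{10} \right)}}{870} - \frac{4 \log{\left(\frac{69}{4} \right)}}{87} + \frac{\log{\left(\frac{3}{2} \right)}}{3}.
Integral = F(5) - F(7/2) = - \frac{7 \log{\left(\frac{7}{2} \right)}}{29} - \frac{53 \sqrt{5} \operatorname{atan}{\left(\sqrt{5} \right)}}{870} - \frac{4 \log{\left(30 \right)}}{87} - \frac{\log{\left(\frac{3}{2} \right)}}{3} + \frac{4 \log{\left(\frac{69}{4} \right)}}{87} + \frac{53 \sqrt{5} \operatorname{atan}{\left(\frac{7 \sqrt{5}}{10} \right)}}{870} + \frac{7 \log{\left(2 \right)}}{29} + \frac{\log{\left(3 \right)}}{3}.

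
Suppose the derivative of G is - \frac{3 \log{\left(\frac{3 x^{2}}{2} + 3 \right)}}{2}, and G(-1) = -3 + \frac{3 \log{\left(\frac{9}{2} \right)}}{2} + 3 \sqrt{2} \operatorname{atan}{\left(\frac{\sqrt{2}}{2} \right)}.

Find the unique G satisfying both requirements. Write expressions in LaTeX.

Recover the given G'(x) by differentiating a candidate G(x); any mismatch rules it out.
A general antiderivative is - \frac{3 x \log{\left(\frac{3 x^{2}}{2} + 3 \right)}}{2} + 3 x - 3 \sqrt{2} \operatorname{atan}{\left(\frac{\sqrt{2} x}{2} \right)} + C.
The condition gives C = -3 + \frac{3 \log{\left(\frac{9}{2} \right)}}{2} + 3 \sqrt{2} \operatorname{atan}{\left(\frac{\sqrt{2}}{2} \right)} - (-3 + \frac{3 \log{\left(\frac{9}{2} \right)}}{2} + 3 \sqrt{2} \operatorname{atan}{\left(\frac{\sqrt{2}}{2} \right)}) = 0.
So G(x) = - \frac{3 \left(x \log{\left(\frac{3 x^{2}}{2} + 3 \right)} - 2 x + 2 \sqrt{2} \operatorname{atan}{\left(\frac{\sqrt{2} x}{2} \right)}\right)}{2}.
Check: d/dx[- \frac{3 \left(x \log{\left(\frac{3 x^{2}}{2} + 3 \right)} - 2 x + 2 \sqrt{2} \operatorname{atan}{\left(\frac{\sqrt{2} x}{2} \right)}\right)}{2}] = - \frac{3 \log{\left(\frac{x^{2}}{2} + 1 \right)}}{2} - \frac{3 \log{\left(3 \right)}}{2}, which equals G'(x).

G(x) = - \frac{3 \left(x \log{\left(\frac{3 x^{2}}{2} + 3 \right)} - 2 x + 2 \sqrt{2} \operatorname{atan}{\left(\frac{\sqrt{2} x}{2} \right)}\right)}{2}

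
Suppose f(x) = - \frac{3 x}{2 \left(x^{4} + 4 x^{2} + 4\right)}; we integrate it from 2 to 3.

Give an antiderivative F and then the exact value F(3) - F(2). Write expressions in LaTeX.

The substitution u = x^{2} + 2 works: f is exactly (dF/du)*(du/dx) for that inner function.
F(x) = \frac{3}{4 \left(x^{2} + 2\right)} is an antiderivative of f.
Check: d/dx[\frac{3}{4 \left(x^{2} + 2\right)}] = - \frac{3 x}{2 x^{4} + 8 x^{2} + 8}, which equals f(x).
F(3) = \frac{3}{44}; F(2) = \frac{1}{8}.
Integral = F(3) - F(2) = - \frac{5}{88}.

Antiderivative: F(x) = \frac{3}{4 \left(x^{2} + 2\right)}; value = - \frac{5}{88}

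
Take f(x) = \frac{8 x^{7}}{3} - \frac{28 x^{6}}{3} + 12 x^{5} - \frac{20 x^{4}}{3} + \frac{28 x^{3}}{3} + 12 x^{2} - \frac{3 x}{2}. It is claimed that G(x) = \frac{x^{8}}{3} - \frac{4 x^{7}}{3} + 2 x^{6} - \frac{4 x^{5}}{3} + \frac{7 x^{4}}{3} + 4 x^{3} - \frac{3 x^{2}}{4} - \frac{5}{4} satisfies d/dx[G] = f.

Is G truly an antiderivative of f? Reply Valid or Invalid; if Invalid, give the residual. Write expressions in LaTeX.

d/dx[G] = \frac{8 x^{7}}{3} - \frac{28 x^{6}}{3} + 12 x^{5} - \frac{20 x^{4}}{3} + \frac{28 x^{3}}{3} + 12 x^{2} - \frac{3 x}{2}
This equals f(x) exactly, so the claim holds.

Valid. The derivative of G reproduces f.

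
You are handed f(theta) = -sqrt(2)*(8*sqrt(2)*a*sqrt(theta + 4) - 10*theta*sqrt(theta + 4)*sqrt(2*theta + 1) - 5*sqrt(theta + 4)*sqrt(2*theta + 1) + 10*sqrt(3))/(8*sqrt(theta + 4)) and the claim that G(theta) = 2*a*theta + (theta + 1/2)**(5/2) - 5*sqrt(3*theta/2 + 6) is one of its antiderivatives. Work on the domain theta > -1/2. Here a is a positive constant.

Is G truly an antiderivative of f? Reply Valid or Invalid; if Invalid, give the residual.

d/dtheta[G] = sqrt(2)*(8*sqrt(2)*a*sqrt(theta + 4) + 10*theta*sqrt(theta + 4)*sqrt(2*theta + 1) + 5*sqrt(theta + 4)*sqrt(2*theta + 1) - 10*sqrt(3))/(8*sqrt(theta + 4))
d/dtheta[G] - f(theta) = 4*a != 0.

Invalid: d/dtheta[G] - f = 4*a, which is not 0.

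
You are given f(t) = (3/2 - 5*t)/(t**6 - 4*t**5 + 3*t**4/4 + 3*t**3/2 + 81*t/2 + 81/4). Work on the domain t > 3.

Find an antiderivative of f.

An antiderivative is F(t) = 241*log(t - 3)/5292 + 64*log(t + 1/2)/637 - 16*log(t + 3/2)/189 - 67*log(t**2 + 3)/2184 - 155*sqrt(3)*atan(sqrt(3)*t/3)/3276 + 1/(14*t - 42).

The denominator factors as (t - 3)**2*(2*t + 1)*(2*t + 3)*(t**2 + 3); partial fractions split f into directly integrable pieces: -(67*t + 155)/(1092*(t**2 + 3)) - 32/(189*(2*t + 3)) + 128/(637*(2*t + 1)) + 241/(5292*(t - 3)) - 1/(14*(t - 3)**2).
Check: d/dt[241*log(t - 3)/5292 + 64*log(t + 1/2)/637 - 16*log(t + 3/2)/189 - 67*log(t**2 + 3)/2184 - 155*sqrt(3)*atan(sqrt(3)*t/3)/3276 + 1/(14*t - 42)] = (6 - 20*t)/(4*t**6 - 16*t**5 + 3*t**4 + 6*t**3 + 162*t + 81), which equals f(t).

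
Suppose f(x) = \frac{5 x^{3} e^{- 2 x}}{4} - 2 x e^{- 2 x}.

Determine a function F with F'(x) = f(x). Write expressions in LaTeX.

f has the shape u'v + uv' for u = - \frac{5 x^{3}}{8} - \frac{15 x^{2}}{16} + \frac{x}{16} + \frac{1}{32} and v = e^{- 2 x} — it is the derivative of the product u*v.
Check: d/dx[\frac{\left(- 20 x^{3} - 30 x^{2} + 2 x + 1\right) e^{- 2 x}}{32}] = \frac{\left(5 x^{3} - 8 x\right) e^{- 2 x}}{4}, which equals f(x).

An antiderivative is F(x) = \frac{\left(- 20 x^{3} - 30 x^{2} + 2 x + 1\right) e^{- 2 x}}{32}.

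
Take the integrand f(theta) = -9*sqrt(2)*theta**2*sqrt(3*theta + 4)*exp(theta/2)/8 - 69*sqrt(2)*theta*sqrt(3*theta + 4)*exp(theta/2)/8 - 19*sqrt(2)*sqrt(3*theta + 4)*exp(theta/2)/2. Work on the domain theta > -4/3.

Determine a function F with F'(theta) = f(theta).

f has the shape u'v + uv' for u = -2*(3*theta/2 + 2)**(5/2) and v = exp(theta/2) — it is the derivative of the product u*v.
Check: d/dtheta[-sqrt(2)*(3*theta + 4)**(5/2)*exp(theta/2)/4] = -9*sqrt(2)*theta**2*sqrt(3*theta + 4)*exp(theta/2)/8 - 69*sqrt(2)*theta*sqrt(3*theta + 4)*exp(theta/2)/8 - 19*sqrt(2)*sqrt(3*theta + 4)*exp(theta/2)/2 = f(theta).

An antiderivative is F(theta) = -sqrt(2)*(3*theta + 4)**(5/2)*exp(theta/2)/4.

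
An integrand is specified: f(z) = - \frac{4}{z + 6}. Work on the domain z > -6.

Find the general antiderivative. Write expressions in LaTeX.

F(z) = - 4 \log{\left(\frac{z}{2} + 3 \right)} + C

Recover f(z) by differentiating a candidate F(z); any mismatch rules it out.
Check: d/dz[- 4 \log{\left(\frac{z}{2} + 3 \right)}] = - \frac{4}{z + 6} = f(z).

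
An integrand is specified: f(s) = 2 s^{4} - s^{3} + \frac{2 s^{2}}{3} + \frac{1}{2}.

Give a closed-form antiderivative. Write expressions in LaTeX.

Integrate term by term and add the pieces.
Check: d/ds[\frac{s \left(72 s^{4} - 45 s^{3} + 40 s^{2} + 90\right)}{180}] = 2 s^{4} - s^{3} + \frac{2 s^{2}}{3} + \frac{1}{2} = f(s).

An antiderivative is F(s) = \frac{s \left(72 s^{4} - 45 s^{3} + 40 s^{2} + 90\right)}{180}.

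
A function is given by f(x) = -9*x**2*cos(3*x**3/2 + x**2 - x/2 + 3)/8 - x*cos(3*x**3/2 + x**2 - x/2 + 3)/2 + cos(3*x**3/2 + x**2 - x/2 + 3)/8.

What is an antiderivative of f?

An antiderivative is F(x) = -sin(3*x**3/2 + x**2 - x/2 + 3)/4.

f matches the chain-rule pattern g'(h)*h' with inner function h(x) = 3*x**3/2 + x**2 - x/2 + 3; substituting u = h(x) collapses the integral.
Check: d/dx[-sin(3*x**3/2 + x**2 - x/2 + 3)/4] = -9*x**2*cos(3*x**3/2 + x**2 - x/2 + 3)/8 - x*cos(3*x**3/2 + x**2 - x/2 + 3)/2 + cos(3*x**3/2 + x**2 - x/2 + 3)/8 = f(x).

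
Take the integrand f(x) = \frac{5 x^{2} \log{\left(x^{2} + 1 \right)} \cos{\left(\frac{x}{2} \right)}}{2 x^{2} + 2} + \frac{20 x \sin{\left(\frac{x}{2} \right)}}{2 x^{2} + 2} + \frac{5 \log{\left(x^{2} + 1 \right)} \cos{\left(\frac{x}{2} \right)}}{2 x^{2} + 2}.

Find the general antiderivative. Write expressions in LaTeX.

F(x) = 5 \log{\left(x^{2} + 1 \right)} \sin{\left(\frac{x}{2} \right)} + C

f has the shape u'v + uv' for u = 5 \log{\left(x^{2} + 1 \right)} and v = \sin{\left(\frac{x}{2} \right)} — it is the derivative of the product u*v.
Check: d/dx[5 \log{\left(x^{2} + 1 \right)} \sin{\left(\frac{x}{2} \right)}] = \frac{5 x^{2} \log{\left(x^{2} + 1 \right)} \cos{\left(\frac{x}{2} \right)} + 20 x \sin{\left(\frac{x}{2} \right)} + 5 \log{\left(x^{2} + 1 \right)} \cos{\left(\frac{x}{2} \right)}}{2 x^{2} + 2}, which equals f(x).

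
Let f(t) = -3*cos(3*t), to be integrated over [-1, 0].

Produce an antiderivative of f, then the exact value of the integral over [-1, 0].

Whatever form F(t) takes, F'(t) = f(t) is non-negotiable.
F(t) = -sin(3*t) is an antiderivative of f.
Check: d/dt[-sin(3*t)] = -3*cos(3*t) = f(t).
F(0) = 0; F(-1) = sin(3).
Integral = F(0) - F(-1) = -sin(3).

Antiderivative: F(t) = -sin(3*t); value = -sin(3)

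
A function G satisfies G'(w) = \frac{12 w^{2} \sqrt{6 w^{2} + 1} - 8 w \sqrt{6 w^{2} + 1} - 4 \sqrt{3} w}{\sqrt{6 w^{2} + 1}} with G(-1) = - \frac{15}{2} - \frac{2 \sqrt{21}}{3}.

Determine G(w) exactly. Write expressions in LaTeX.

G(w) = \frac{24 w^{3} - 24 w^{2} - 4 \sqrt{3} \sqrt{6 w^{2} + 1} + 3}{6}

A first test for any G(w): its w-derivative must equal the given G'(w).
A general antiderivative is 4 w^{3} - 4 w^{2} - 2 \sqrt{2 w^{2} + \frac{1}{3}} + C.
The condition gives C = - \frac{15}{2} - \frac{2 \sqrt{21}}{3} - (-8 - \frac{2 \sqrt{21}}{3}) = \frac{1}{2}.
So G(w) = \frac{24 w^{3} - 24 w^{2} - 4 \sqrt{3} \sqrt{6 w^{2} + 1} + 3}{6}.
Check: d/dw[\frac{24 w^{3} - 24 w^{2} - 4 \sqrt{3} \sqrt{6 w^{2} + 1} + 3}{6}] = \frac{12 w^{2} \sqrt{6 w^{2} + 1} - 8 w \sqrt{6 w^{2} + 1} - 4 \sqrt{3} w}{\sqrt{6 w^{2} + 1}} = G'(w).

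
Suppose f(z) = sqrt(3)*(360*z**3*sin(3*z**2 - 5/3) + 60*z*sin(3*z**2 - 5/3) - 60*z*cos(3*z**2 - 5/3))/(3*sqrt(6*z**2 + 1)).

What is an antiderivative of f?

Recognize the product-rule pattern: f = u'v + uv' with u = -10*sqrt(2*z**2 + 1/3), v = cos(3*z**2 - 5/3), so integration by parts undoes it.
Check: d/dz[-10*sqrt(2*z**2 + 1/3)*cos(3*z**2 - 5/3)] = sqrt(3)*(360*z**3*sin(3*z**2 - 5/3) + 60*z*sin(3*z**2 - 5/3) - 60*z*cos(3*z**2 - 5/3))/(3*sqrt(6*z**2 + 1)) = f(z).

An antiderivative is F(z) = -10*sqrt(2*z**2 + 1/3)*cos(3*z**2 - 5/3).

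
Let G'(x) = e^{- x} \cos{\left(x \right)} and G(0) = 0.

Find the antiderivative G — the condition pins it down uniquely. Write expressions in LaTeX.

Differentiate the proposed G(x) back; it has to land on the given G'(x).
A general antiderivative is \frac{e^{- x} \sin{\left(x \right)}}{2} - \frac{e^{- x} \cos{\left(x \right)}}{2} + C.
The condition gives C = 0 - (- \frac{1}{2}) = \frac{1}{2}.
So G(x) = \frac{\left(e^{x} + \sin{\left(x \right)} - \cos{\left(x \right)}\right) e^{- x}}{2}.
Check: d/dx[\frac{\left(e^{x} + \sin{\left(x \right)} - \cos{\left(x \right)}\right) e^{- x}}{2}] = e^{- x} \cos{\left(x \right)} = G'(x).

G(x) = \frac{\left(e^{x} + \sin{\left(x \right)} - \cos{\left(x \right)}\right) e^{- x}}{2}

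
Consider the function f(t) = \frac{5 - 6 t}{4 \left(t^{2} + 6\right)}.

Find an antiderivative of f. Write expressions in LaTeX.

An antiderivative is F(t) = - \frac{3 \log{\left(t^{2} + 6 \right)}}{4} + \frac{5 \sqrt{6} \operatorname{atan}{\left(\frac{\sqrt{6} t}{6} \right)}}{24}.

Any candidate F(t) must reproduce f(t) exactly when differentiated.
Check: d/dt[- \frac{3 \log{\left(t^{2} + 6 \right)}}{4} + \frac{5 \sqrt{6} \operatorname{atan}{\left(\frac{\sqrt{6} t}{6} \right)}}{24}] = \frac{5 - 6 t}{4 t^{2} + 24}, which equals f(t).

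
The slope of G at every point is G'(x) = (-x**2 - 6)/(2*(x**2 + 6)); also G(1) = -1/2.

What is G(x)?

G(x) = -x/2

Differentiate the proposed G(x) back; it has to land on the given G'(x).
A general antiderivative is -x/2 + C.
The condition gives C = -1/2 - (-1/2) = 0.
So G(x) = -x/2.
Check: d/dx[-x/2] = -1/2, which equals G'(x).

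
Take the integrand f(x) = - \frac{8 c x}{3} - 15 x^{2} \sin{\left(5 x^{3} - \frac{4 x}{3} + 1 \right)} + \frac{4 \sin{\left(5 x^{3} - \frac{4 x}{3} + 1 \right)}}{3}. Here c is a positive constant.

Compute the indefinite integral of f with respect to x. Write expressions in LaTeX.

The integrand splits into summands that can be handled one at a time.
Check: d/dx[- \frac{4 c x^{2}}{3} + \cos{\left(5 x^{3} - \frac{4 x}{3} + 1 \right)}] = - \frac{8 c x}{3} - 15 x^{2} \sin{\left(5 x^{3} - \frac{4 x}{3} + 1 \right)} + \frac{4 \sin{\left(5 x^{3} - \frac{4 x}{3} + 1 \right)}}{3} = f(x).

F(x) = - \frac{4 c x^{2}}{3} + \cos{\left(5 x^{3} - \frac{4 x}{3} + 1 \right)} + C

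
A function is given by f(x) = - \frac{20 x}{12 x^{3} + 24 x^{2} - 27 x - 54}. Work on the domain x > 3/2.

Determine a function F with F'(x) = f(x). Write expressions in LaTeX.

The denominator factors as 3 \left(x + 2\right) \left(2 x - 3\right) \left(2 x + 3\right); partial fractions split f into directly integrable pieces: - \frac{10}{3 \left(2 x + 3\right)} - \frac{10}{21 \left(2 x - 3\right)} + \frac{40}{21 \left(x + 2\right)}.
Check: d/dx[\frac{5 \left(- \log{\left(x - \frac{3}{2} \right)} - 7 \log{\left(x + \frac{3}{2} \right)} + 8 \log{\left(x + 2 \right)}\right)}{21}] = - \frac{20 x}{12 x^{3} + 24 x^{2} - 27 x - 54} = f(x).

An antiderivative is F(x) = \frac{5 \left(- \log{\left(x - \frac{3}{2} \right)} - 7 \log{\left(x + \frac{3}{2} \right)} + 8 \log{\left(x + 2 \right)}\right)}{21}.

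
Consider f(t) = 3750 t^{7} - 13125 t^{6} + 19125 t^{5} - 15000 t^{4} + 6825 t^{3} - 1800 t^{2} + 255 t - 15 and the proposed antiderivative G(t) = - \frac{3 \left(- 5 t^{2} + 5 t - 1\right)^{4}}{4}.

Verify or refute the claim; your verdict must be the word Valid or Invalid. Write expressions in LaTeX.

Invalid: d/dt[G] - f = - 7500 t^{7} + 26250 t^{6} - 38250 t^{5} + 30000 t^{4} - 13650 t^{3} + 3600 t^{2} - 510 t + 30, which is not 0.

d/dt[G] = - 3750 t^{7} + 13125 t^{6} - 19125 t^{5} + 15000 t^{4} - 6825 t^{3} + 1800 t^{2} - 255 t + 15
d/dt[G] - f(t) = - 7500 t^{7} + 26250 t^{6} - 38250 t^{5} + 30000 t^{4} - 13650 t^{3} + 3600 t^{2} - 510 t + 30 != 0.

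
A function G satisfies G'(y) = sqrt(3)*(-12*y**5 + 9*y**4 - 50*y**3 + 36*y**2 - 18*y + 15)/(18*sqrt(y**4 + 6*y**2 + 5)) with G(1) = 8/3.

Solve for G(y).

G(y) = -(3*sqrt(3)*y**2*sqrt(y**4 + 6*y**2 + 5) - 3*sqrt(3)*y*sqrt(y**4 + 6*y**2 + 5) - 2*sqrt(3)*sqrt(y**4 + 6*y**2 + 5) - 36)/18

G'(y) has the shape u'v + uv' for u = -sqrt(y**4/3 + 2*y**2 + 5/3)/2 and v = y**2 - y - 2/3 — it is the derivative of the product u*v.
A general antiderivative is -(y**2 - y - 2/3)*sqrt(y**4/3 + 2*y**2 + 5/3)/2 + C.
The condition gives C = 8/3 - (2/3) = 2.
So G(y) = -(3*sqrt(3)*y**2*sqrt(y**4 + 6*y**2 + 5) - 3*sqrt(3)*y*sqrt(y**4 + 6*y**2 + 5) - 2*sqrt(3)*sqrt(y**4 + 6*y**2 + 5) - 36)/18.
Check: d/dy[-(3*sqrt(3)*y**2*sqrt(y**4 + 6*y**2 + 5) - 3*sqrt(3)*y*sqrt(y**4 + 6*y**2 + 5) - 2*sqrt(3)*sqrt(y**4 + 6*y**2 + 5) - 36)/18] = (-12*sqrt(3)*y**5 + 9*sqrt(3)*y**4 - 50*sqrt(3)*y**3 + 36*sqrt(3)*y**2 - 18*sqrt(3)*y + 15*sqrt(3))/(18*sqrt(y**4 + 6*y**2 + 5)), which equals G'(y).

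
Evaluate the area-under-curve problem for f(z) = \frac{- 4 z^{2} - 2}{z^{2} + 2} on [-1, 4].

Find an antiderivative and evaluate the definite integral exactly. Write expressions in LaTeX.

An antiderivative F(z) passes only if d/dz[F] lands on f(z) exactly.
F(z) = - 4 z + 3 \sqrt{2} \operatorname{atan}{\left(\frac{\sqrt{2} z}{2} \right)} is an antiderivative of f.
Check: d/dz[- 4 z + 3 \sqrt{2} \operatorname{atan}{\left(\frac{\sqrt{2} z}{2} \right)}] = \frac{- 4 z^{2} - 2}{z^{2} + 2} = f(z).
F(4) = -16 + 3 \sqrt{2} \operatorname{atan}{\left(2 \sqrt{2} \right)}; F(-1) = - 3 \sqrt{2} \operatorname{atan}{\left(\frac{\sqrt{2}}{2} \right)} + 4.
Integral = F(4) - F(-1) = -20 + 3 \sqrt{2} \operatorname{atan}{\left(\frac{\sqrt{2}}{2} \right)} + 3 \sqrt{2} \operatorname{atan}{\left(2 \sqrt{2} \right)}.

Antiderivative: F(z) = - 4 z + 3 \sqrt{2} \operatorname{atan}{\left(\frac{\sqrt{2} z}{2} \right)}; value = -20 + 3 \sqrt{2} \operatorname{atan}{\left(\frac{\sqrt{2}}{2} \right)} + 3 \sqrt{2} \operatorname{atan}{\left(2 \sqrt{2} \right)}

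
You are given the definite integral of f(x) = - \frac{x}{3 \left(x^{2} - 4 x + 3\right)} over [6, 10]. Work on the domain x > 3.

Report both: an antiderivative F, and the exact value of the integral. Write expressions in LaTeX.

The denominator factors as 3 \left(x - 3\right) \left(x - 1\right); partial fractions split f into directly integrable pieces: \frac{1}{6 \left(x - 1\right)} - \frac{1}{2 \left(x - 3\right)}.
F(x) = \frac{- 3 \log{\left(x - 3 \right)} + \log{\left(x - 1 \right)}}{6} is an antiderivative of f.
Check: d/dx[\frac{- 3 \log{\left(x - 3 \right)} + \log{\left(x - 1 \right)}}{6}] = - \frac{x}{3 x^{2} - 12 x + 9}, which equals f(x).
F(10) = - \frac{\log{\left(7 \right)}}{2} + \frac{\log{\left(9 \right)}}{6}; F(6) = - \frac{\log{\left(3 \right)}}{2} + \frac{\log{\left(5 \right)}}{6}.
Integral = F(10) - F(6) = - \frac{\log{\left(7 \right)}}{2} - \frac{\log{\left(5 \right)}}{6} + \frac{\log{\left(9 \right)}}{6} + \frac{\log{\left(3 \right)}}{2}.

Antiderivative: F(x) = \frac{- 3 \log{\left(x - 3 \right)} + \log{\left(x - 1 \right)}}{6}; value = - \frac{\log{\left(7 \right)}}{2} - \frac{\log{\left(5 \right)}}{6} + \frac{\log{\left(9 \right)}}{6} + \frac{\log{\left(3 \right)}}{2}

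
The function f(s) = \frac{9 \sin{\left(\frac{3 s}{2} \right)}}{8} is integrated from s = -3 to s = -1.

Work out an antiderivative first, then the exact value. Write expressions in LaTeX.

Antiderivative: F(s) = - \frac{3 \cos{\left(\frac{3 s}{2} \right)}}{4}; value = \frac{3 \cos{\left(\frac{9}{2} \right)}}{4} - \frac{3 \cos{\left(\frac{3}{2} \right)}}{4}

A first test for any F(s): its s-derivative must equal f(s) identically.
F(s) = - \frac{3 \cos{\left(\frac{3 s}{2} \right)}}{4} is an antiderivative of f.
Check: d/ds[- \frac{3 \cos{\left(\frac{3 s}{2} \right)}}{4}] = \frac{9 \sin{\left(\frac{3 s}{2} \right)}}{8} = f(s).
F(-1) = - \frac{3 \cos{\left(\frac{3}{2} \right)}}{4}; F(-3) = - \frac{3 \cos{\left(\frac{9}{2} \right)}}{4}.
Integral = F(-1) - F(-3) = \frac{3 \cos{\left(\frac{9}{2} \right)}}{4} - \frac{3 \cos{\left(\frac{3}{2} \right)}}{4}.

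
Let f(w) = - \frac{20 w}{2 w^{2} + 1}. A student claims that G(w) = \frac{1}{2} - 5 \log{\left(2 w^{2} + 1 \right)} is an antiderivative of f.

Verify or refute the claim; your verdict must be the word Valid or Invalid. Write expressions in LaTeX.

d/dw[G] = - \frac{20 w}{2 w^{2} + 1}
This equals f(w) exactly, so the claim holds.

Valid - the claim checks out under differentiation.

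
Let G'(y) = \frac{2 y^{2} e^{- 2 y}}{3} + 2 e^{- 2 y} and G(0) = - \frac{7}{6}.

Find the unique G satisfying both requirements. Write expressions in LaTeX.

G(y) = \frac{\left(- 2 y^{2} - 2 y - 7\right) e^{- 2 y}}{6}

G'(y) has the shape u'v + uv' for u = - \frac{y^{2}}{3} - \frac{y}{3} - \frac{7}{6} and v = e^{- 2 y} — it is the derivative of the product u*v.
A general antiderivative is \frac{\left(- 2 y^{2} - 2 y - 7\right) e^{- 2 y}}{6} + C.
The condition gives C = - \frac{7}{6} - (- \frac{7}{6}) = 0.
So G(y) = \frac{\left(- 2 y^{2} - 2 y - 7\right) e^{- 2 y}}{6}.
Check: d/dy[\frac{\left(- 2 y^{2} - 2 y - 7\right) e^{- 2 y}}{6}] = \frac{\left(2 y^{2} + 6\right) e^{- 2 y}}{3}, which equals G'(y).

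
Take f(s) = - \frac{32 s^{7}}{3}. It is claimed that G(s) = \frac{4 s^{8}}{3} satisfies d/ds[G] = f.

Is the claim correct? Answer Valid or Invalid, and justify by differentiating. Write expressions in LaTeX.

Invalid: d/ds[G] - f = \frac{64 s^{7}}{3}, which is not 0.

d/ds[G] = \frac{32 s^{7}}{3}
d/ds[G] - f(s) = \frac{64 s^{7}}{3} != 0.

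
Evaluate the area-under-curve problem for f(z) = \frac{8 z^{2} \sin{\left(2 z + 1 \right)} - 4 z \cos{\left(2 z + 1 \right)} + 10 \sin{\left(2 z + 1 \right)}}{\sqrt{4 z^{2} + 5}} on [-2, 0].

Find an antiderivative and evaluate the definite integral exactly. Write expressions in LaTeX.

Antiderivative: F(z) = - \sqrt{4 z^{2} + 5} \cos{\left(2 z + 1 \right)}; value = \sqrt{21} \cos{\left(3 \right)} - \sqrt{5} \cos{\left(1 \right)}

Recognize the product-rule pattern: f = u'v + uv' with u = - \sqrt{4 z^{2} + 5}, v = \cos{\left(2 z + 1 \right)}, so integration by parts undoes it.
F(z) = - \sqrt{4 z^{2} + 5} \cos{\left(2 z + 1 \right)} is an antiderivative of f.
Check: d/dz[- \sqrt{4 z^{2} + 5} \cos{\left(2 z + 1 \right)}] = \frac{8 z^{2} \sin{\left(2 z + 1 \right)} - 4 z \cos{\left(2 z + 1 \right)} + 10 \sin{\left(2 z + 1 \right)}}{\sqrt{4 z^{2} + 5}} = f(z).
F(0) = - \sqrt{5} \cos{\left(1 \right)}; F(-2) = - \sqrt{21} \cos{\left(3 \right)}.
Integral = F(0) - F(-2) = \sqrt{21} \cos{\left(3 \right)} - \sqrt{5} \cos{\left(1 \right)}.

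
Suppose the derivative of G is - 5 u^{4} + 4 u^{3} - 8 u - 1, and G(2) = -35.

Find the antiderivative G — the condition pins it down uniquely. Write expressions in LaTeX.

Integrate term by term and add the pieces.
A general antiderivative is - u^{5} + u^{4} - 4 u^{2} - u + C.
The condition gives C = -35 - (-34) = -1.
So G(u) = - u^{5} + u^{4} - 4 u^{2} - u - 1.
Check: d/du[- u^{5} + u^{4} - 4 u^{2} - u - 1] = - 5 u^{4} + 4 u^{3} - 8 u - 1 = G'(u).

G(u) = - u^{5} + u^{4} - 4 u^{2} - u - 1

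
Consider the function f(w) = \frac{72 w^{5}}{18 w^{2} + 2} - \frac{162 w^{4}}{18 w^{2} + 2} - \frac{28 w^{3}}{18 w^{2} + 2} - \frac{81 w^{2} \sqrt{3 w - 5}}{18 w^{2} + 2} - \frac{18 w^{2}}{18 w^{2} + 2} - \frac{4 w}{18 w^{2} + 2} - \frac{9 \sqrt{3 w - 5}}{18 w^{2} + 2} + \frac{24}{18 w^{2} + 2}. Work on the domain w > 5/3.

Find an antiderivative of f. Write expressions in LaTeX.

The integrand splits into summands that can be handled one at a time.
Check: d/dw[w^{4} - 3 w^{3} - w^{2} - 3 w \sqrt{3 w - 5} + 5 \sqrt{3 w - 5} + 4 \operatorname{atan}{\left(3 w \right)}] = \frac{72 w^{5} \sqrt{3 w - 5} - 162 w^{4} \sqrt{3 w - 5} - 28 w^{3} \sqrt{3 w - 5} - 243 w^{3} - 18 w^{2} \sqrt{3 w - 5} + 405 w^{2} - 4 w \sqrt{3 w - 5} - 27 w + 24 \sqrt{3 w - 5} + 45}{18 w^{2} \sqrt{3 w - 5} + 2 \sqrt{3 w - 5}}, which equals f(w).

An antiderivative is F(w) = w^{4} - 3 w^{3} - w^{2} - 3 w \sqrt{3 w - 5} + 5 \sqrt{3 w - 5} + 4 \operatorname{atan}{\left(3 w \right)}.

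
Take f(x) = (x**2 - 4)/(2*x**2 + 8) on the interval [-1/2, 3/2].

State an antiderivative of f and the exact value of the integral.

For F(x) to be correct the identity F'(x) - f(x) = 0 must hold.
F(x) = x/2 - 2*atan(x/2) is an antiderivative of f.
Check: d/dx[x/2 - 2*atan(x/2)] = (x**2 - 4)/(2*x**2 + 8) = f(x).
F(3/2) = 3/4 - 2*atan(3/4); F(-1/2) = -1/4 + 2*atan(1/4).
Integral = F(3/2) - F(-1/2) = -2*atan(3/4) - 2*atan(1/4) + 1.

Antiderivative: F(x) = x/2 - 2*atan(x/2); value = -2*atan(3/4) - 2*atan(1/4) + 1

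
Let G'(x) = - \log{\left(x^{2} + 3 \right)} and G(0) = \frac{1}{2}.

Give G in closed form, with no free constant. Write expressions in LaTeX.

G(x) = - x \log{\left(x^{2} + 3 \right)} + 2 x - 2 \sqrt{3} \operatorname{atan}{\left(\frac{\sqrt{3} x}{3} \right)} + \frac{1}{2}

Since d/dx undoes antidifferentiation here, G(x) must give back the stated G'(x).
A general antiderivative is - x \log{\left(x^{2} + 3 \right)} + 2 x - 2 \sqrt{3} \operatorname{atan}{\left(\frac{\sqrt{3} x}{3} \right)} + C.
The condition gives C = \frac{1}{2} - (0) = \frac{1}{2}.
So G(x) = - x \log{\left(x^{2} + 3 \right)} + 2 x - 2 \sqrt{3} \operatorname{atan}{\left(\frac{\sqrt{3} x}{3} \right)} + \frac{1}{2}.
Check: d/dx[- x \log{\left(x^{2} + 3 \right)} + 2 x - 2 \sqrt{3} \operatorname{atan}{\left(\frac{\sqrt{3} x}{3} \right)} + \frac{1}{2}] = - \log{\left(x^{2} + 3 \right)} = G'(x).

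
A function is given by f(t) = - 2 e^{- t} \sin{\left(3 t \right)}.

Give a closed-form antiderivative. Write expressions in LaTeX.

An antiderivative is F(t) = \frac{e^{- t} \sin{\left(3 t \right)}}{5} + \frac{3 e^{- t} \cos{\left(3 t \right)}}{5}.

Recover f(t) by differentiating a candidate F(t); any mismatch rules it out.
Check: d/dt[\frac{e^{- t} \sin{\left(3 t \right)}}{5} + \frac{3 e^{- t} \cos{\left(3 t \right)}}{5}] = - 2 e^{- t} \sin{\left(3 t \right)} = f(t).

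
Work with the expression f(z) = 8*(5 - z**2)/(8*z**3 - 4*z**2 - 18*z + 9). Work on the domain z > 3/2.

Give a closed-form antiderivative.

Factor the denominator ((2*z - 3)*(2*z - 1)*(2*z + 3)) and decompose: f = 11/(12*(2*z + 3)) - 19/(4*(2*z - 1)) + 11/(6*(2*z - 3)); each piece integrates to a log, atan, or power term.
Check: d/dz[(22*log(z - 3/2) - 57*log(z - 1/2) + 11*log(z + 3/2))/24] = (40 - 8*z**2)/(8*z**3 - 4*z**2 - 18*z + 9), which equals f(z).

An antiderivative is F(z) = (22*log(z - 3/2) - 57*log(z - 1/2) + 11*log(z + 3/2))/24.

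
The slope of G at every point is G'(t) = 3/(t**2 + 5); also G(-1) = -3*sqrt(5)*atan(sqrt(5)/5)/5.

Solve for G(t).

G(t) = 3*sqrt(5)*atan(sqrt(5)*t/5)/5

Any candidate G(t) must reproduce the stated G'(t) exactly.
A general antiderivative is 3*sqrt(5)*atan(sqrt(5)*t/5)/5 + C.
The condition gives C = -3*sqrt(5)*atan(sqrt(5)/5)/5 - (-3*sqrt(5)*atan(sqrt(5)/5)/5) = 0.
So G(t) = 3*sqrt(5)*atan(sqrt(5)*t/5)/5.
Check: d/dt[3*sqrt(5)*atan(sqrt(5)*t/5)/5] = 3/(t**2 + 5) = G'(t).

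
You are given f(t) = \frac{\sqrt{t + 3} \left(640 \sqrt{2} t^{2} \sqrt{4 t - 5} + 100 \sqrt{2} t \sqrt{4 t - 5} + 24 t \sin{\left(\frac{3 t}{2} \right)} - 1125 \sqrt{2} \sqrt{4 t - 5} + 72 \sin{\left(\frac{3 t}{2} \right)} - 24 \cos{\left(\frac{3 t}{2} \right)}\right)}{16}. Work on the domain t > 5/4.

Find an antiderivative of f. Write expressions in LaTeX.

An antiderivative is F(t) = \frac{\left(t + 3\right)^{\frac{3}{2}} \left(80 \sqrt{2} t^{2} \sqrt{4 t - 5} - 200 \sqrt{2} t \sqrt{4 t - 5} + 125 \sqrt{2} \sqrt{4 t - 5} - 8 \cos{\left(\frac{3 t}{2} \right)}\right)}{8}.

f has the shape u'v + uv' for u = \left(t + 3\right)^{\frac{3}{2}} and v = 5 \left(2 t - \frac{5}{2}\right)^{\frac{5}{2}} - \cos{\left(\frac{3 t}{2} \right)} — it is the derivative of the product u*v.
Check: d/dt[\frac{\left(t + 3\right)^{\frac{3}{2}} \left(80 \sqrt{2} t^{2} \sqrt{4 t - 5} - 200 \sqrt{2} t \sqrt{4 t - 5} + 125 \sqrt{2} \sqrt{4 t - 5} - 8 \cos{\left(\frac{3 t}{2} \right)}\right)}{8}] = \frac{2560 \sqrt{2} t^{3} \sqrt{t + 3} - 2800 \sqrt{2} t^{2} \sqrt{t + 3} + 24 t \sqrt{t + 3} \sqrt{4 t - 5} \sin{\left(\frac{3 t}{2} \right)} - 5000 \sqrt{2} t \sqrt{t + 3} + 72 \sqrt{t + 3} \sqrt{4 t - 5} \sin{\left(\frac{3 t}{2} \right)} - 24 \sqrt{t + 3} \sqrt{4 t - 5} \cos{\left(\frac{3 t}{2} \right)} + 5625 \sqrt{2} \sqrt{t + 3}}{16 \sqrt{4 t - 5}}, which equals f(t).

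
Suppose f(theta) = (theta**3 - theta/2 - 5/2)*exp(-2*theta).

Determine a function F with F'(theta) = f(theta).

Recognize the product-rule pattern: f = u'v + uv' with u = -theta**3/2 - 3*theta**2/4 - theta/2 + 1, v = exp(-2*theta), so integration by parts undoes it.
Check: d/dtheta[(-2*theta**3 - 3*theta**2 - 2*theta + 4)*exp(-2*theta)/4] = (2*theta**3 - theta - 5)*exp(-2*theta)/2, which equals f(theta).

An antiderivative is F(theta) = (-2*theta**3 - 3*theta**2 - 2*theta + 4)*exp(-2*theta)/4.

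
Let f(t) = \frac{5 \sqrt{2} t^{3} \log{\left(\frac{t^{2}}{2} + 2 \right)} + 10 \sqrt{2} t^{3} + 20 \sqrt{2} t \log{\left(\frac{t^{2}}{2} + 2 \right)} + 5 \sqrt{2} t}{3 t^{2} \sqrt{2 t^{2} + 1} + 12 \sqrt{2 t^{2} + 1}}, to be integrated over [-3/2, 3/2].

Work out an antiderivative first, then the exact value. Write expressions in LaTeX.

Antiderivative: F(t) = \frac{5 \sqrt{t^{2} + \frac{1}{2}} \log{\left(\frac{t^{2}}{2} + 2 \right)}}{3}; value = 0

Recognize the product-rule pattern: f = u'v + uv' with u = \frac{5 \sqrt{t^{2} + \frac{1}{2}}}{3}, v = \log{\left(\frac{t^{2}}{2} + 2 \right)}, so integration by parts undoes it.
F(t) = \frac{5 \sqrt{t^{2} + \frac{1}{2}} \log{\left(\frac{t^{2}}{2} + 2 \right)}}{3} is an antiderivative of f.
Check: d/dt[\frac{5 \sqrt{t^{2} + \frac{1}{2}} \log{\left(\frac{t^{2}}{2} + 2 \right)}}{3}] = \frac{10 t^{3} \log{\left(\frac{t^{2}}{2} + 2 \right)} + 20 t^{3} + 40 t \log{\left(\frac{t^{2}}{2} + 2 \right)} + 10 t}{3 \sqrt{2} t^{2} \sqrt{2 t^{2} + 1} + 12 \sqrt{2} \sqrt{2 t^{2} + 1}}, which equals f(t).
F(3/2) = \frac{5 \sqrt{11} \log{\left(\frac{25}{8} \right)}}{6}; F(-3/2) = \frac{5 \sqrt{11} \log{\left(\frac{25}{8} \right)}}{6}.
Integral = F(3/2) - F(-3/2) = 0.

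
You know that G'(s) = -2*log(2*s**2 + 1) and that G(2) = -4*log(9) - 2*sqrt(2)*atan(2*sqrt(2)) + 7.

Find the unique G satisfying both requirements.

The proposed G(s) is checked by its d/ds: the result must match the given G'(s).
A general antiderivative is -2*s*log(2*s**2 + 1) + 4*s - 2*sqrt(2)*atan(sqrt(2)*s) + C.
The condition gives C = -4*log(9) - 2*sqrt(2)*atan(2*sqrt(2)) + 7 - (-4*log(9) - 2*sqrt(2)*atan(2*sqrt(2)) + 8) = -1.
So G(s) = -2*s*log(2*s**2 + 1) + 4*s - 2*sqrt(2)*atan(sqrt(2)*s) - 1.
Check: d/ds[-2*s*log(2*s**2 + 1) + 4*s - 2*sqrt(2)*atan(sqrt(2)*s) - 1] = -2*log(2*s**2 + 1) = G'(s).

G(s) = -2*s*log(2*s**2 + 1) + 4*s - 2*sqrt(2)*atan(sqrt(2)*s) - 1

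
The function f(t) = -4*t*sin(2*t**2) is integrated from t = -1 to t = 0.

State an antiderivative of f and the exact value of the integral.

The substitution u = 2*t**2 works: f is exactly (dF/du)*(du/dt) for that inner function.
F(t) = cos(2*t**2) is an antiderivative of f.
Check: d/dt[cos(2*t**2)] = -4*t*sin(2*t**2) = f(t).
F(0) = 1; F(-1) = cos(2).
Integral = F(0) - F(-1) = 1 - cos(2).

Antiderivative: F(t) = cos(2*t**2); value = 1 - cos(2)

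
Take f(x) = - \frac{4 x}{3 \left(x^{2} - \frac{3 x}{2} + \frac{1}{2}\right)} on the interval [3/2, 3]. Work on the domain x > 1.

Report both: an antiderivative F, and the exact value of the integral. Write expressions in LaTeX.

The denominator factors as 3 \left(x - 1\right) \left(2 x - 1\right); partial fractions split f into directly integrable pieces: \frac{8}{3 \left(2 x - 1\right)} - \frac{8}{3 \left(x - 1\right)}.
F(x) = - \frac{4 \left(2 \log{\left(x - 1 \right)} - \log{\left(x - \frac{1}{2} \right)}\right)}{3} is an antiderivative of f.
Check: d/dx[- \frac{4 \left(2 \log{\left(x - 1 \right)} - \log{\left(x - \frac{1}{2} \right)}\right)}{3}] = - \frac{8 x}{6 x^{2} - 9 x + 3}, which equals f(x).
F(3) = - \frac{8 \log{\left(2 \right)}}{3} + \frac{4 \log{\left(\frac{5}{2} \right)}}{3}; F(3/2) = \frac{8 \log{\left(2 \right)}}{3}.
Integral = F(3) - F(3/2) = - \frac{16 \log{\left(2 \right)}}{3} + \frac{4 \log{\left(\frac{5}{2} \right)}}{3}.

Antiderivative: F(x) = - \frac{4 \left(2 \log{\left(x - 1 \right)} - \log{\left(x - \frac{1}{2} \right)}\right)}{3}; value = - \frac{16 \log{\left(2 \right)}}{3} + \frac{4 \log{\left(\frac{5}{2} \right)}}{3}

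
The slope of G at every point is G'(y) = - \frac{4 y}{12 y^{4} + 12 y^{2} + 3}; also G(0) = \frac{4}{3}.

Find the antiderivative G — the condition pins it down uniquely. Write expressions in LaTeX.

G(y) = \frac{2 \left(3 y^{2} + 2\right)}{3 \left(2 y^{2} + 1\right)}

G'(y) matches the chain-rule pattern g'(h)*h' with inner function h(y) = 4 y^{2} + 2; substituting u = h(y) collapses the integral.
A general antiderivative is \frac{2}{3 \left(4 y^{2} + 2\right)} + C.
The condition gives C = \frac{4}{3} - (\frac{1}{3}) = 1.
So G(y) = \frac{2 \left(3 y^{2} + 2\right)}{3 \left(2 y^{2} + 1\right)}.
Check: d/dy[\frac{2 \left(3 y^{2} + 2\right)}{3 \left(2 y^{2} + 1\right)}] = - \frac{4 y}{12 y^{4} + 12 y^{2} + 3} = G'(y).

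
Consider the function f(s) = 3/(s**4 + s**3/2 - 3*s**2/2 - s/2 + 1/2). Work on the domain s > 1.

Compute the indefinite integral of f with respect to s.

The denominator factors as (s - 1)*(s + 1)**2*(2*s - 1); partial fractions split f into directly integrable pieces: -16/(3*(2*s - 1)) + 7/(6*(s + 1)) + (s + 1)**(-2) + 3/(2*(s - 1)).
Check: d/ds[3*log(s - 1)/2 - 8*log(s - 1/2)/3 + 7*log(s + 1)/6 - 6/(6*s + 6)] = 6/(2*s**4 + s**3 - 3*s**2 - s + 1), which equals f(s).

F(s) = 3*log(s - 1)/2 - 8*log(s - 1/2)/3 + 7*log(s + 1)/6 - 6/(6*s + 6) + C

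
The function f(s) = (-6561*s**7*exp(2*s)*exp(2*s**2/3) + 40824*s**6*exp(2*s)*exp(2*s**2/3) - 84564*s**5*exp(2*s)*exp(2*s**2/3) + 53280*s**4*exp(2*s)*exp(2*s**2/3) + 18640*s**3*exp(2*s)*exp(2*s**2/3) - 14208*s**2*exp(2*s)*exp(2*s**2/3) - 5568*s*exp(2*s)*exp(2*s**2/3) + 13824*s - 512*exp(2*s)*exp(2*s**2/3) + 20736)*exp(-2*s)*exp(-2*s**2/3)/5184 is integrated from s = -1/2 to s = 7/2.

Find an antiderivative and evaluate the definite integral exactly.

An antiderivative F(s) passes only if d/ds[F] lands on f(s) exactly.
F(s) = -(6561*s**8 - 46656*s**7 + 112752*s**6 - 85248*s**5 - 37280*s**4 + 37888*s**3 + 22272*s**2 + 4096*s + 256 + 82944*exp(-2*s)*exp(-2*s**2/3))/41472 is an antiderivative of f.
Check: d/ds[-(6561*s**8 - 46656*s**7 + 112752*s**6 - 85248*s**5 - 37280*s**4 + 37888*s**3 + 22272*s**2 + 4096*s + 256 + 82944*exp(-2*s)*exp(-2*s**2/3))/41472] = (-6561*s**7*exp(2*s)*exp(2*s**2/3) + 40824*s**6*exp(2*s)*exp(2*s**2/3) - 84564*s**5*exp(2*s)*exp(2*s**2/3) + 53280*s**4*exp(2*s)*exp(2*s**2/3) + 18640*s**3*exp(2*s)*exp(2*s**2/3) - 14208*s**2*exp(2*s)*exp(2*s**2/3) - 5568*s*exp(2*s)*exp(2*s**2/3) + 13824*s - 512*exp(2*s)*exp(2*s**2/3) + 20736)*exp(-2*s)*exp(-2*s**2/3)/5184 = f(s).
F(7/2) = -20151121/131072 - 2*exp(-91/6); F(-1/2) = -2*exp(5/6) - 390625/10616832.
Integral = F(7/2) - F(-1/2) = -25497659/165888 - 2*exp(-91/6) + 2*exp(5/6).

Antiderivative: F(s) = -(6561*s**8 - 46656*s**7 + 112752*s**6 - 85248*s**5 - 37280*s**4 + 37888*s**3 + 22272*s**2 + 4096*s + 256 + 82944*exp(-2*s)*exp(-2*s**2/3))/41472; value = -25497659/165888 - 2*exp(-91/6) + 2*exp(5/6)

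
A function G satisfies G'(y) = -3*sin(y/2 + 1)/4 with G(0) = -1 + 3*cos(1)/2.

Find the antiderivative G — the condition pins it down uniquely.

G(y) = 3*cos(y/2 + 1)/2 - 1

Differentiate the proposed G(y) back; it has to land on the given G'(y).
A general antiderivative is 3*cos(y/2 + 1)/2 + C.
The condition gives C = -1 + 3*cos(1)/2 - (3*cos(1)/2) = -1.
So G(y) = 3*cos(y/2 + 1)/2 - 1.
Check: d/dy[3*cos(y/2 + 1)/2 - 1] = -3*sin(y/2 + 1)/4 = G'(y).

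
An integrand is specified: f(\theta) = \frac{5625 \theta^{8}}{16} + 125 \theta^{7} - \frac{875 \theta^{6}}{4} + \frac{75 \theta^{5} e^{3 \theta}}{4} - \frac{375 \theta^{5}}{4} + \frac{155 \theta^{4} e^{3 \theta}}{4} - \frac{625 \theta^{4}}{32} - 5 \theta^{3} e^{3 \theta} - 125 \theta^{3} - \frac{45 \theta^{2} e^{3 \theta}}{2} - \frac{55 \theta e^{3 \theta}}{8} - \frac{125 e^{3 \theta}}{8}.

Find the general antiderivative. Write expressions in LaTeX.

F(\theta) = \frac{625 \theta^{9}}{16} + \frac{125 \theta^{8}}{8} - \frac{125 \theta^{7}}{4} - \frac{125 \theta^{6}}{8} + \frac{25 \theta^{5} e^{3 \theta}}{4} - \frac{125 \theta^{5}}{32} + \frac{5 \theta^{4} e^{3 \theta}}{2} - \frac{125 \theta^{4}}{4} - 5 \theta^{3} e^{3 \theta} - \frac{5 \theta^{2} e^{3 \theta}}{2} - \frac{5 \theta e^{3 \theta}}{8} - 5 e^{3 \theta} + C

Recognize the product-rule pattern: f = u'v + uv' with u = \frac{125 \theta^{4}}{16} + \frac{5 e^{3 \theta}}{4}, v = 5 \theta^{5} + 2 \theta^{4} - 4 \theta^{3} - 2 \theta^{2} - \frac{\theta}{2} - 4, so integration by parts undoes it.
Check: d/d\theta[\frac{625 \theta^{9}}{16} + \frac{125 \theta^{8}}{8} - \frac{125 \theta^{7}}{4} - \frac{125 \theta^{6}}{8} + \frac{25 \theta^{5} e^{3 \theta}}{4} - \frac{125 \theta^{5}}{32} + \frac{5 \theta^{4} e^{3 \theta}}{2} - \frac{125 \theta^{4}}{4} - 5 \theta^{3} e^{3 \theta} - \frac{5 \theta^{2} e^{3 \theta}}{2} - \frac{5 \theta e^{3 \theta}}{8} - 5 e^{3 \theta}] = \frac{5625 \theta^{8}}{16} + 125 \theta^{7} - \frac{875 \theta^{6}}{4} + \frac{75 \theta^{5} e^{3 \theta}}{4} - \frac{375 \theta^{5}}{4} + \frac{155 \theta^{4} e^{3 \theta}}{4} - \frac{625 \theta^{4}}{32} - 5 \theta^{3} e^{3 \theta} - 125 \theta^{3} - \frac{45 \theta^{2} e^{3 \theta}}{2} - \frac{55 \theta e^{3 \theta}}{8} - \frac{125 e^{3 \theta}}{8} = f(\theta).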